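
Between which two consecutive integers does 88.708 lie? 88 and 89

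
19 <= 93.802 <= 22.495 False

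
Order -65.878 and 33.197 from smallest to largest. -65.878, 33.197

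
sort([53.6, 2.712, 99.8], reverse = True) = [99.8, 53.6, 2.712]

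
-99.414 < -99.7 False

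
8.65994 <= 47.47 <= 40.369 False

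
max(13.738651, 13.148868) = 13.738651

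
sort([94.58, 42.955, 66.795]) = [42.955, 66.795, 94.58]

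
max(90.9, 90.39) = 90.9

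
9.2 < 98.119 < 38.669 False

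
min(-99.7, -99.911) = -99.911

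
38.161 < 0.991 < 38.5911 False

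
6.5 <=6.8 True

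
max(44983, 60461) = 60461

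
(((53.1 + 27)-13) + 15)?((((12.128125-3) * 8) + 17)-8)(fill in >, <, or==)>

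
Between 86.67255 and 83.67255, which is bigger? 86.67255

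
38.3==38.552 False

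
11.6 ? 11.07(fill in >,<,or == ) >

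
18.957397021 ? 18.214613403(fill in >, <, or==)>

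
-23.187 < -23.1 True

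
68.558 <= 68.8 True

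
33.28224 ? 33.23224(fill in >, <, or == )>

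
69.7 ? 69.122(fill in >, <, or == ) >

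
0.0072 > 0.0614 False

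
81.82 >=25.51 True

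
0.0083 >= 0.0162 False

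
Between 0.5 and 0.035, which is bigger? 0.5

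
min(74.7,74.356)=74.356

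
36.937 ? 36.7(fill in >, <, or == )>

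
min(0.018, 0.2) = 0.018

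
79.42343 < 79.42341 False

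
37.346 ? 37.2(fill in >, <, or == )>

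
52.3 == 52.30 True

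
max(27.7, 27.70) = 27.70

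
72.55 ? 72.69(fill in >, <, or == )<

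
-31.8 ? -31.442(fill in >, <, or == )<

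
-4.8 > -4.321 False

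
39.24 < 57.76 True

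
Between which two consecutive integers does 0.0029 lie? 0 and 1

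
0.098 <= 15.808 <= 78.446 True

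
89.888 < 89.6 False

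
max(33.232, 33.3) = 33.3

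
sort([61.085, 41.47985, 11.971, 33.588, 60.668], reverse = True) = [61.085, 60.668, 41.47985, 33.588, 11.971]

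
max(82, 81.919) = 82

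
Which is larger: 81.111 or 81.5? 81.5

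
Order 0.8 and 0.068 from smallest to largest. 0.068, 0.8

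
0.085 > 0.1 False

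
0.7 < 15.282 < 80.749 True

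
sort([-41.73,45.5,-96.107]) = [-96.107,-41.73,45.5]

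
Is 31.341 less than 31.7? Yes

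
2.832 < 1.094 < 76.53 False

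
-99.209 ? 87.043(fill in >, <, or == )<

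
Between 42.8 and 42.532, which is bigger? 42.8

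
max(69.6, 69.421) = 69.6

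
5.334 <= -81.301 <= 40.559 False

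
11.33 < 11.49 True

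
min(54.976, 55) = 54.976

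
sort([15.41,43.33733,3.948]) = [3.948,15.41,43.33733]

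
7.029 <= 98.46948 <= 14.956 False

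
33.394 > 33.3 True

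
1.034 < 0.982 False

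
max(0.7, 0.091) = 0.7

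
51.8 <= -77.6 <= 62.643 False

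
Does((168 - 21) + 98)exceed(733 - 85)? No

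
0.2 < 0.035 False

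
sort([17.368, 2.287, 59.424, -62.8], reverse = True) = [59.424, 17.368, 2.287, -62.8]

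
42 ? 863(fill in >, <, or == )<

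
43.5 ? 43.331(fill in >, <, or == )>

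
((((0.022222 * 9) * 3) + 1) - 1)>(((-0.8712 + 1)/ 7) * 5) True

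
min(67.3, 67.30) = 67.3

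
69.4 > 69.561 False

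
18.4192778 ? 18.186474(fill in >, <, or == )>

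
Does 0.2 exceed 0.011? Yes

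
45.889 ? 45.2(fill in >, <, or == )>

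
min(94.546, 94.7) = 94.546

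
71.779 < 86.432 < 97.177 True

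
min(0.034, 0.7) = 0.034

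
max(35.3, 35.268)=35.3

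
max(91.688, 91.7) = 91.7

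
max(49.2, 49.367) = 49.367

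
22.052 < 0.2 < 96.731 False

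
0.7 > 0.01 True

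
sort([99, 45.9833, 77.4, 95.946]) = [45.9833, 77.4, 95.946, 99]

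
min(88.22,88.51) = 88.22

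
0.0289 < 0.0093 False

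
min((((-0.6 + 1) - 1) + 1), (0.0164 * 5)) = 0.082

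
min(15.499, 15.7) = 15.499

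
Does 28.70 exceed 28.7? No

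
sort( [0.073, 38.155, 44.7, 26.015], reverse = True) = [44.7, 38.155, 26.015, 0.073]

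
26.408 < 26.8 True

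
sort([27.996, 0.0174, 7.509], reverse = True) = [27.996, 7.509, 0.0174]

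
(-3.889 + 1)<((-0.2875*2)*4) True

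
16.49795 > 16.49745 True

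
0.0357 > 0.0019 True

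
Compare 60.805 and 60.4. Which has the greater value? 60.805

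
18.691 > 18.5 True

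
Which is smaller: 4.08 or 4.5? 4.08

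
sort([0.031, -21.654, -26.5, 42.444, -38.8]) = [-38.8, -26.5, -21.654, 0.031, 42.444]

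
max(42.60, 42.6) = 42.6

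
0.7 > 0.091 True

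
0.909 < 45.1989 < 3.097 False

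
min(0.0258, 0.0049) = 0.0049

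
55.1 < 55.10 False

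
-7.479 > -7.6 True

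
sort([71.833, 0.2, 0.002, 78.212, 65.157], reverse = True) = [78.212, 71.833, 65.157, 0.2, 0.002]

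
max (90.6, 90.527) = 90.6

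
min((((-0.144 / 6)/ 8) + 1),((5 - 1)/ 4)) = 0.997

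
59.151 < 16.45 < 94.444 False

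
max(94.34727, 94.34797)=94.34797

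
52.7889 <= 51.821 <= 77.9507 False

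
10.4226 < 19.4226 True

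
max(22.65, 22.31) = 22.65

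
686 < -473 False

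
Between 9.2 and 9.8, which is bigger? 9.8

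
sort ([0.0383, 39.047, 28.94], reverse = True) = [39.047, 28.94, 0.0383]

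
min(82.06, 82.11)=82.06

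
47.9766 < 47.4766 False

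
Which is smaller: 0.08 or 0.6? 0.08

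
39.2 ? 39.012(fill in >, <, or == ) >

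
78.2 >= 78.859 False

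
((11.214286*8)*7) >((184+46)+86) True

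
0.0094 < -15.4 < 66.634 False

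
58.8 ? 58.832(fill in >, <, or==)<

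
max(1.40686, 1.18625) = 1.40686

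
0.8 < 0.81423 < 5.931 True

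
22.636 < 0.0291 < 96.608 False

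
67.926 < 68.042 True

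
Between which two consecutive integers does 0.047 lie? 0 and 1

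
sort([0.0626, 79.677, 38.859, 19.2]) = [0.0626, 19.2, 38.859, 79.677]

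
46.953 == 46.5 False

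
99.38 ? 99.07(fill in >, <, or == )>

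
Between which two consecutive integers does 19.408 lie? 19 and 20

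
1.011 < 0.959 False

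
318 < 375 True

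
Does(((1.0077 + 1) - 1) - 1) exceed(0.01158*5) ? No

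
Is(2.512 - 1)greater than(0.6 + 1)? No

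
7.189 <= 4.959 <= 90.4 False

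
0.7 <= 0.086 False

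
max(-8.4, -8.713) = -8.4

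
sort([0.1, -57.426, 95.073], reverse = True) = [95.073, 0.1, -57.426]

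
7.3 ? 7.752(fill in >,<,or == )<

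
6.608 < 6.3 False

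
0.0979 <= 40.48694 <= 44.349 True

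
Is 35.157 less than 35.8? Yes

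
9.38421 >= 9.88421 False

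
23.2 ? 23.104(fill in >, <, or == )>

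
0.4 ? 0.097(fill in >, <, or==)>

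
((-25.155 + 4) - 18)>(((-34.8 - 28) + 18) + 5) True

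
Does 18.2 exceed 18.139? Yes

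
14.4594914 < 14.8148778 True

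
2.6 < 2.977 True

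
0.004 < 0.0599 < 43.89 True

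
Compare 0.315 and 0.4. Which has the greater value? 0.4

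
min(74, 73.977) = 73.977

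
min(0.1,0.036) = 0.036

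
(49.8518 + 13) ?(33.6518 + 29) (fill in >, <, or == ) >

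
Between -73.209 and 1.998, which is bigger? 1.998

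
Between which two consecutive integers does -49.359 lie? -50 and -49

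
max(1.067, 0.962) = 1.067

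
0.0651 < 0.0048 False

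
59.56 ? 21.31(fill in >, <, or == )>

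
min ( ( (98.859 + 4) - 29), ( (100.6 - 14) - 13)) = 73.6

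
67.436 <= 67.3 False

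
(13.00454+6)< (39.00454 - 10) True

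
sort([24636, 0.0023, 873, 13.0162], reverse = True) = [24636, 873, 13.0162, 0.0023]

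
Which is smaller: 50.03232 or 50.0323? 50.0323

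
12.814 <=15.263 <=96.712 True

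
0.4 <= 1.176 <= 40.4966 True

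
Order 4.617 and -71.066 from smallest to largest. -71.066, 4.617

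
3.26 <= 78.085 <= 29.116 False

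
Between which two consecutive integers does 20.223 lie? 20 and 21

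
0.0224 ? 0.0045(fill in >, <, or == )>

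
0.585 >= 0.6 False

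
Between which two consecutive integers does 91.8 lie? 91 and 92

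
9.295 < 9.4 True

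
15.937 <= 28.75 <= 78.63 True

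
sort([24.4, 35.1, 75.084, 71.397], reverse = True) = [75.084, 71.397, 35.1, 24.4]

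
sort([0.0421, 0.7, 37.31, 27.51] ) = [0.0421, 0.7, 27.51, 37.31]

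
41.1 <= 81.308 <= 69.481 False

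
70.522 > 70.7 False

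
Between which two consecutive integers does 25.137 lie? 25 and 26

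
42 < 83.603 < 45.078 False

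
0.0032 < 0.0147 True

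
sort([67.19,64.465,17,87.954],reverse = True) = [87.954,67.19,64.465,17]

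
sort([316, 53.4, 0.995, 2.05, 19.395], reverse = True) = [316, 53.4, 19.395, 2.05, 0.995]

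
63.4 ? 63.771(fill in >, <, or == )<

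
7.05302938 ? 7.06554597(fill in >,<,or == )<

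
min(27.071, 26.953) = 26.953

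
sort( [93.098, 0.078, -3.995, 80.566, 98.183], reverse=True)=[98.183, 93.098, 80.566, 0.078, -3.995]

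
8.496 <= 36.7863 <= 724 True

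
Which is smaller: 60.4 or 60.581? 60.4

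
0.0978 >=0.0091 True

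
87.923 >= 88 False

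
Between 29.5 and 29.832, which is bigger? 29.832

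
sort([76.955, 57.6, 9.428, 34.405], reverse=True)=[76.955, 57.6, 34.405, 9.428]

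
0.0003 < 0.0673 True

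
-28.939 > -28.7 False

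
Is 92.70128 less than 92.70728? Yes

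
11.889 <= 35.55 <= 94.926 True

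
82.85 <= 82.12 False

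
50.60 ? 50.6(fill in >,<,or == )==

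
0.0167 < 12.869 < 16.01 True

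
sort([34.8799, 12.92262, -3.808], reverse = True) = [34.8799, 12.92262, -3.808]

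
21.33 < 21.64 True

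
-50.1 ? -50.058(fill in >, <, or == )<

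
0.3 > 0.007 True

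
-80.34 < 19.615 True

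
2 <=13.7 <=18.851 True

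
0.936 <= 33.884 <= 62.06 True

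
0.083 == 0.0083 False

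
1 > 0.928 True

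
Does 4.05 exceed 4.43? No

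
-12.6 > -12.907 True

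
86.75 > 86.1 True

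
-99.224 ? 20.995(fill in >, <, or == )<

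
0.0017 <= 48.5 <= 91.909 True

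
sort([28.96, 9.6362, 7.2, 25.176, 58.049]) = [7.2, 9.6362, 25.176, 28.96, 58.049]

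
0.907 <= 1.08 True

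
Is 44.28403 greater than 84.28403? No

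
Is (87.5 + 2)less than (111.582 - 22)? Yes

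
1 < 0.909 False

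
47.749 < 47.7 False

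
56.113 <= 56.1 False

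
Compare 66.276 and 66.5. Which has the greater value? 66.5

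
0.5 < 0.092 False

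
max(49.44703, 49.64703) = 49.64703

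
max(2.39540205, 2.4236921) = 2.4236921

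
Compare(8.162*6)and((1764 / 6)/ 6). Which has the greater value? ((1764 / 6)/ 6)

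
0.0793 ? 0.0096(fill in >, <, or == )>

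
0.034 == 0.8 False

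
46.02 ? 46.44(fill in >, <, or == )<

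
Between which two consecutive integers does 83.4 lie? 83 and 84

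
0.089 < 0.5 True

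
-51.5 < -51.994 False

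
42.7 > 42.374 True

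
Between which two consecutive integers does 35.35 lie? 35 and 36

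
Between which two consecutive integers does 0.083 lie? 0 and 1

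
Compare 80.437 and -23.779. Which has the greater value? 80.437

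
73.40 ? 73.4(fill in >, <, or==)==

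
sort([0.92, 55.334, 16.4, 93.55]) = [0.92, 16.4, 55.334, 93.55]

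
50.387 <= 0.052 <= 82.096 False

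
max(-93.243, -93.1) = -93.1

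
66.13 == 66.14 False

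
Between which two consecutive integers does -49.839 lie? -50 and -49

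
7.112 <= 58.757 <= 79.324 True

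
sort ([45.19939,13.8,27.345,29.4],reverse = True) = [45.19939,29.4,27.345,13.8]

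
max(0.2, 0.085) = 0.2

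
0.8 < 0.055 False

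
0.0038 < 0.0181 True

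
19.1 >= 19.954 False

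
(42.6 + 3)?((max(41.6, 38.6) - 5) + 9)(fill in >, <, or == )==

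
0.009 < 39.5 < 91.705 True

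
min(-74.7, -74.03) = -74.7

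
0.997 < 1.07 True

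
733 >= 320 True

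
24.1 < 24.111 True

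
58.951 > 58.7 True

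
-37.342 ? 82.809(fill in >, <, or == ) <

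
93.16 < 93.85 True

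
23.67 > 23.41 True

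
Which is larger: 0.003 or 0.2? 0.2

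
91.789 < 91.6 False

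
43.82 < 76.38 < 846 True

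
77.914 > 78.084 False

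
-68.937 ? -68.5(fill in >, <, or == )<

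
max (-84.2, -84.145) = -84.145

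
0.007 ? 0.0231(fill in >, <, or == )<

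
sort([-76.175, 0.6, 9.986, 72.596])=[-76.175, 0.6, 9.986, 72.596]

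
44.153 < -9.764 False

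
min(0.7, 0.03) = 0.03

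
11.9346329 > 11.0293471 True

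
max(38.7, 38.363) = 38.7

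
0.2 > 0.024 True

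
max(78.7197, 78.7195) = 78.7197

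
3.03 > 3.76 False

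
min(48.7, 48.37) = 48.37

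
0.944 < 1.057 True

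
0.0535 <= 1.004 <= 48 True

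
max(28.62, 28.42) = 28.62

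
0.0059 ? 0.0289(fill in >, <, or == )<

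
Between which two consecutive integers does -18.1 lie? -19 and -18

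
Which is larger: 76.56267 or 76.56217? 76.56267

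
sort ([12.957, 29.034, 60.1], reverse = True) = [60.1, 29.034, 12.957]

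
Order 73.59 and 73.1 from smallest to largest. 73.1, 73.59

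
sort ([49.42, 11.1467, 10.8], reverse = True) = [49.42, 11.1467, 10.8]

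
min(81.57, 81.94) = 81.57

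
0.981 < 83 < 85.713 True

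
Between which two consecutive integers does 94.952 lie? 94 and 95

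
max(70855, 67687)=70855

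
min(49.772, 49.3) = 49.3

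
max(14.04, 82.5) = 82.5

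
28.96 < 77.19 True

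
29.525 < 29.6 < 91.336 True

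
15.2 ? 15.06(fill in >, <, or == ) >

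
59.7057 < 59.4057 False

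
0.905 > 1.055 False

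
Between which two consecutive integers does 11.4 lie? 11 and 12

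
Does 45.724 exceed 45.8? No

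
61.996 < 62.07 True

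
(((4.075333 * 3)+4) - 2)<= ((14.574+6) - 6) True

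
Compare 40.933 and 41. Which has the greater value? 41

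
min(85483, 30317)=30317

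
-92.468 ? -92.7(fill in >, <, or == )>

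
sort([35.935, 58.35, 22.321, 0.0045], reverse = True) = [58.35, 35.935, 22.321, 0.0045]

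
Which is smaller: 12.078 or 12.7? 12.078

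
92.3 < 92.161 False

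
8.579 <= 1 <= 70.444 False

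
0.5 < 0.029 False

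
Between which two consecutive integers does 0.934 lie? 0 and 1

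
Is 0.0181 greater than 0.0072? Yes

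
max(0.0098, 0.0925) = 0.0925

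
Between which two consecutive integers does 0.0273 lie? 0 and 1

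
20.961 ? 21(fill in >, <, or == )<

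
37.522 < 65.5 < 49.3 False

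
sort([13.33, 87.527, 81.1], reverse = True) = [87.527, 81.1, 13.33]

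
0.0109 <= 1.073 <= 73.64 True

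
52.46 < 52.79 True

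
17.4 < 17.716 True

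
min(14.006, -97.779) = -97.779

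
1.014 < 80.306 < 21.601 False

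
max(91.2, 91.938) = 91.938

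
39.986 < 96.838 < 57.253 False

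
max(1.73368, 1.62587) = 1.73368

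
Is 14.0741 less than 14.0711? No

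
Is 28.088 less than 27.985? No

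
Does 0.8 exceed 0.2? Yes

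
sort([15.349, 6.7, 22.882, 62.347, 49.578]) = [6.7, 15.349, 22.882, 49.578, 62.347]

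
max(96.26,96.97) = 96.97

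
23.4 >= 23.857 False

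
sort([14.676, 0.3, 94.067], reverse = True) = [94.067, 14.676, 0.3]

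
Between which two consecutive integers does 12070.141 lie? 12070 and 12071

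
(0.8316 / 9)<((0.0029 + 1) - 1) False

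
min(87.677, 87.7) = 87.677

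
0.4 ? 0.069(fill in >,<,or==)>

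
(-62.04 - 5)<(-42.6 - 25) False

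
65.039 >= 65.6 False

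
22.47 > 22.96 False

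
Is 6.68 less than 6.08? No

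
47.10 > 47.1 False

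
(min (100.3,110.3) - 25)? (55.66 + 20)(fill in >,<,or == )<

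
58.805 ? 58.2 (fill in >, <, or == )>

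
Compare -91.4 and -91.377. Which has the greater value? -91.377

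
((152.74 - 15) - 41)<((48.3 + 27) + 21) False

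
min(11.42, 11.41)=11.41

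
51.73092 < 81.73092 True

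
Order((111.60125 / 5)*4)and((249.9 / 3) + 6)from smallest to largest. ((111.60125 / 5)*4), ((249.9 / 3) + 6)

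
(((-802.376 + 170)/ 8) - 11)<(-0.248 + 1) True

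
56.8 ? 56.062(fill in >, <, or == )>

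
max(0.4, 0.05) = 0.4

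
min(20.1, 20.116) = 20.1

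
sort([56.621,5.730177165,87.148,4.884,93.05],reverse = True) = [93.05,87.148,56.621,5.730177165,4.884]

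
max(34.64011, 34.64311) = 34.64311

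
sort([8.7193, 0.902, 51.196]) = [0.902, 8.7193, 51.196]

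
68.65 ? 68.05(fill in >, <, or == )>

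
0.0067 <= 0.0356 True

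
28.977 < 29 True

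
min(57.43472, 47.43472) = 47.43472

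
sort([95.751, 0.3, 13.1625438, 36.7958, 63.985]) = [0.3, 13.1625438, 36.7958, 63.985, 95.751]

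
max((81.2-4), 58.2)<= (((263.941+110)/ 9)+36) True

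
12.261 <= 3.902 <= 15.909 False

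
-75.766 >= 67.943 False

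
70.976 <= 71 True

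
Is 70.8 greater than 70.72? Yes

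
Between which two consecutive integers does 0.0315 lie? 0 and 1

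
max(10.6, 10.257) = 10.6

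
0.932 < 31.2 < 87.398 True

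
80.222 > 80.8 False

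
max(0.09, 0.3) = 0.3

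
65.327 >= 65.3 True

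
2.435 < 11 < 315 True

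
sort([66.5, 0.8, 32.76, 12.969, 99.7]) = [0.8, 12.969, 32.76, 66.5, 99.7]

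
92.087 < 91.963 False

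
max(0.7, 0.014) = 0.7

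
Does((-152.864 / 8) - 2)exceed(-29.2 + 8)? Yes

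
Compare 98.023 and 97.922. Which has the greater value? 98.023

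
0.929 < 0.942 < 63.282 True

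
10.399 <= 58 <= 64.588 True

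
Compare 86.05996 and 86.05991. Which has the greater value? 86.05996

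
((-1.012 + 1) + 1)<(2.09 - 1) True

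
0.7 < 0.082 False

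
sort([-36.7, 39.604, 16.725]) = [-36.7, 16.725, 39.604]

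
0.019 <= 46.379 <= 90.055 True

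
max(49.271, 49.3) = 49.3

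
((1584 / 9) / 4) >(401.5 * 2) False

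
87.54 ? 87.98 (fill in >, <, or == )<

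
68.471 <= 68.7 True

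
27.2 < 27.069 False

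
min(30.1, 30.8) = 30.1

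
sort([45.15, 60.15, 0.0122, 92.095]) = [0.0122, 45.15, 60.15, 92.095]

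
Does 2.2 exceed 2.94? No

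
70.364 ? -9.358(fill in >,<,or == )>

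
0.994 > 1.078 False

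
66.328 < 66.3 False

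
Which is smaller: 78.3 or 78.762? 78.3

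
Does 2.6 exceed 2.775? No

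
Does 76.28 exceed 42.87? Yes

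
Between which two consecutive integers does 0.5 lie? 0 and 1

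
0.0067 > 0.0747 False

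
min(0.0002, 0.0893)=0.0002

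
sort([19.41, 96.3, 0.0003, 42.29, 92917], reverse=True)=[92917, 96.3, 42.29, 19.41, 0.0003]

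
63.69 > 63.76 False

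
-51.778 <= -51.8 False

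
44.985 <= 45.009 True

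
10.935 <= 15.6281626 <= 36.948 True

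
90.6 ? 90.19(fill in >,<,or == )>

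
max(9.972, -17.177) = 9.972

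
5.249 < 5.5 True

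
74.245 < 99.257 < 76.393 False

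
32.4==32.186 False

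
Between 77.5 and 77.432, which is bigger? 77.5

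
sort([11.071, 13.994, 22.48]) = [11.071, 13.994, 22.48]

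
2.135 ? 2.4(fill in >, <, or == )<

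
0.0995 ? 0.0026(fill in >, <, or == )>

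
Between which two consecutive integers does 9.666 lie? 9 and 10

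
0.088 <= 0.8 True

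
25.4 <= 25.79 True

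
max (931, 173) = 931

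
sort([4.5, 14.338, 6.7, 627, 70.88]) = [4.5, 6.7, 14.338, 70.88, 627]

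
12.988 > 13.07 False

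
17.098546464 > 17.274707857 False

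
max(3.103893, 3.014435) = 3.103893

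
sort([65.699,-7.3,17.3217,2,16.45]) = [-7.3,2,16.45,17.3217,65.699]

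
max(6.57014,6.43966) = 6.57014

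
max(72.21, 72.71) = 72.71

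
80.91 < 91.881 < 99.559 True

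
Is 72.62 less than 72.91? Yes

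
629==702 False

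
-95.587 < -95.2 True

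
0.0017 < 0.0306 True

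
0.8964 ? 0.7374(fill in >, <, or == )>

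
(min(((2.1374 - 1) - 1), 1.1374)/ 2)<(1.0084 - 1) False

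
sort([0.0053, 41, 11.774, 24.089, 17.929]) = [0.0053, 11.774, 17.929, 24.089, 41]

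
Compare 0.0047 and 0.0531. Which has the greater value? 0.0531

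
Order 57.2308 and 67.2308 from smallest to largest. 57.2308, 67.2308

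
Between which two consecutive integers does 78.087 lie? 78 and 79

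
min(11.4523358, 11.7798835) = 11.4523358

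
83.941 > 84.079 False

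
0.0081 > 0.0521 False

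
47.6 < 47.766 True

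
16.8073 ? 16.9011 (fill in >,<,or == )<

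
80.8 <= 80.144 False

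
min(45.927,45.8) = 45.8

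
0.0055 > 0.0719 False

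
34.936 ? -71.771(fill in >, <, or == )>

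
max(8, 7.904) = 8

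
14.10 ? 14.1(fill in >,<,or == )==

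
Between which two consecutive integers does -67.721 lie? -68 and -67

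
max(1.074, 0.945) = 1.074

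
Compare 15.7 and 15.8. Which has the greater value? 15.8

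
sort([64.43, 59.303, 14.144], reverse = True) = [64.43, 59.303, 14.144]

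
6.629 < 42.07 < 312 True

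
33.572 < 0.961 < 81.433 False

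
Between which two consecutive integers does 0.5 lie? 0 and 1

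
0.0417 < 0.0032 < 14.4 False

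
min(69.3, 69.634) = 69.3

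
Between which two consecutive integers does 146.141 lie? 146 and 147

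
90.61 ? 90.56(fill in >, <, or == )>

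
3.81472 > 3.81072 True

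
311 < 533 True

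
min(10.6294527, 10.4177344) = 10.4177344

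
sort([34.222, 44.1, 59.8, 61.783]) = [34.222, 44.1, 59.8, 61.783]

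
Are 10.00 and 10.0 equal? Yes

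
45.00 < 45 False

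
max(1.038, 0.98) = 1.038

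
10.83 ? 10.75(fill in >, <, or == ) >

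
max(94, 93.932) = 94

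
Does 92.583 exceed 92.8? No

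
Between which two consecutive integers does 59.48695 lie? 59 and 60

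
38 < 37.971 False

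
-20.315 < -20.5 False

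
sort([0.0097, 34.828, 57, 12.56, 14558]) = [0.0097, 12.56, 34.828, 57, 14558]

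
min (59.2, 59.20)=59.2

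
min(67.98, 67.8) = 67.8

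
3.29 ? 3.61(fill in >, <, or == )<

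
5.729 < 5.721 False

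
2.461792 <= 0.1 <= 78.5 False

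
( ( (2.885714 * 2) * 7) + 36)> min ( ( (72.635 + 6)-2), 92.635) False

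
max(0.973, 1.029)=1.029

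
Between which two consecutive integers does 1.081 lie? 1 and 2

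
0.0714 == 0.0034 False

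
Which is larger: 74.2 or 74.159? 74.2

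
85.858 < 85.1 False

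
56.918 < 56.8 False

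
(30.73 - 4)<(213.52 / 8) False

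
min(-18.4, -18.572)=-18.572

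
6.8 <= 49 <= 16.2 False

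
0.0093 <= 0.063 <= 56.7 True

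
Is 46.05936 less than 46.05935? No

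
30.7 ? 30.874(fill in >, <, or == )<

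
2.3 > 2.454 False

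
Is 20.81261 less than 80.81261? Yes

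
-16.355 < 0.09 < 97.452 True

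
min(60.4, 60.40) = 60.4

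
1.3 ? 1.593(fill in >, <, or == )<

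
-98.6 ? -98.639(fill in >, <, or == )>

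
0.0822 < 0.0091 False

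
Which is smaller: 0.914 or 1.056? 0.914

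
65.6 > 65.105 True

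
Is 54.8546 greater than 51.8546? Yes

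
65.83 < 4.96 False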